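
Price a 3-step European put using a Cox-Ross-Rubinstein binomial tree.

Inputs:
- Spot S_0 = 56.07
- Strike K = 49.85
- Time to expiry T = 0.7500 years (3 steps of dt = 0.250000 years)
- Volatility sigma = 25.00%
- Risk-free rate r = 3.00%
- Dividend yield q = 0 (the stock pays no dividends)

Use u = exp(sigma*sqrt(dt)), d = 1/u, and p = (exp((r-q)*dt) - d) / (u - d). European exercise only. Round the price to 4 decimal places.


dt = T/N = 0.250000
u = exp(sigma*sqrt(dt)) = 1.133148; d = 1/u = 0.882497
p = (exp((r-q)*dt) - d) / (u - d) = 0.498825
Discount per step: exp(-r*dt) = 0.992528
Stock lattice S(k, i) with i counting down-moves:
  k=0: S(0,0) = 56.0700
  k=1: S(1,0) = 63.5356; S(1,1) = 49.4816
  k=2: S(2,0) = 71.9953; S(2,1) = 56.0700; S(2,2) = 43.6674
  k=3: S(3,0) = 81.5814; S(3,1) = 63.5356; S(3,2) = 49.4816; S(3,3) = 38.5363
Terminal payoffs V(N, i) = max(K - S_T, 0):
  V(3,0) = 0.000000; V(3,1) = 0.000000; V(3,2) = 0.368399; V(3,3) = 11.313690
Backward induction: V(k, i) = exp(-r*dt) * [p * V(k+1, i) + (1-p) * V(k+1, i+1)].
  V(2,0) = exp(-r*dt) * [p*0.000000 + (1-p)*0.000000] = 0.000000
  V(2,1) = exp(-r*dt) * [p*0.000000 + (1-p)*0.368399] = 0.183253
  V(2,2) = exp(-r*dt) * [p*0.368399 + (1-p)*11.313690] = 5.810164
  V(1,0) = exp(-r*dt) * [p*0.000000 + (1-p)*0.183253] = 0.091155
  V(1,1) = exp(-r*dt) * [p*0.183253 + (1-p)*5.810164] = 2.980878
  V(0,0) = exp(-r*dt) * [p*0.091155 + (1-p)*2.980878] = 1.527909

Answer: Price = V(0,0) = 1.5279


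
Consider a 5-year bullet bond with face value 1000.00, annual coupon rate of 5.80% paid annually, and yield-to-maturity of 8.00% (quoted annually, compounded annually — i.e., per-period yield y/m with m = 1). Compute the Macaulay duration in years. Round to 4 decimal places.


Answer: Macaulay duration = 4.4533 years

Derivation:
Coupon per period c = face * coupon_rate / m = 58.000000
Periods per year m = 1; per-period yield y/m = 0.080000
Number of cashflows N = 5
Cashflows (t years, CF_t, discount factor 1/(1+y/m)^(m*t), PV):
  t = 1.0000: CF_t = 58.000000, DF = 0.925926, PV = 53.703704
  t = 2.0000: CF_t = 58.000000, DF = 0.857339, PV = 49.725652
  t = 3.0000: CF_t = 58.000000, DF = 0.793832, PV = 46.042270
  t = 4.0000: CF_t = 58.000000, DF = 0.735030, PV = 42.631731
  t = 5.0000: CF_t = 1058.000000, DF = 0.680583, PV = 720.057022
Price P = sum_t PV_t = 912.160379
Macaulay numerator sum_t t * PV_t:
  t * PV_t at t = 1.0000: 53.703704
  t * PV_t at t = 2.0000: 99.451303
  t * PV_t at t = 3.0000: 138.126810
  t * PV_t at t = 4.0000: 170.526926
  t * PV_t at t = 5.0000: 3600.285112
Macaulay duration D = (sum_t t * PV_t) / P = 4062.093855 / 912.160379 = 4.453267


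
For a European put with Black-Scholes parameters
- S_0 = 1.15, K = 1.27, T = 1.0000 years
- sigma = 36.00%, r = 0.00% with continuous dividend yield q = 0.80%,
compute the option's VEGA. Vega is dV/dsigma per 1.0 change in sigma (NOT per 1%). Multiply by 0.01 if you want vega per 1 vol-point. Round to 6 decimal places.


Answer: Vega = 0.451974

Derivation:
d1 = -0.1179304392; d2 = -0.4779304392
phi(d1) = 0.3961777410; exp(-qT) = 0.9920319148; exp(-rT) = 1.0000000000
Vega = S * exp(-qT) * phi(d1) * sqrt(T) = 1.1500 * 0.9920319148 * 0.3961777410 * 1.0000000000 = 0.451974


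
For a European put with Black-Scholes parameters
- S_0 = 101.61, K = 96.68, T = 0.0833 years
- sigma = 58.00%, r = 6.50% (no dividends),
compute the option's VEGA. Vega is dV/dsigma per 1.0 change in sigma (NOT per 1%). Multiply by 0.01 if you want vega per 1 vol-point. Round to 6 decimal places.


Answer: Vega = 10.742443

Derivation:
d1 = 0.4131526251; d2 = 0.2457545367
phi(d1) = 0.3663060551; exp(-qT) = 1.0000000000; exp(-rT) = 0.9946001320
Vega = S * exp(-qT) * phi(d1) * sqrt(T) = 101.6100 * 1.0000000000 * 0.3663060551 * 0.2886173938 = 10.742443


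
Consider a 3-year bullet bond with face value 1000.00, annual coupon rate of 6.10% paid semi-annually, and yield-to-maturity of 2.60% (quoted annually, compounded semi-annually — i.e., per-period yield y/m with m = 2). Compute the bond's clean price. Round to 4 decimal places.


Coupon per period c = face * coupon_rate / m = 30.500000
Periods per year m = 2; per-period yield y/m = 0.013000
Number of cashflows N = 6
Cashflows (t years, CF_t, discount factor 1/(1+y/m)^(m*t), PV):
  t = 0.5000: CF_t = 30.500000, DF = 0.987167, PV = 30.108588
  t = 1.0000: CF_t = 30.500000, DF = 0.974498, PV = 29.722200
  t = 1.5000: CF_t = 30.500000, DF = 0.961992, PV = 29.340770
  t = 2.0000: CF_t = 30.500000, DF = 0.949647, PV = 28.964235
  t = 2.5000: CF_t = 30.500000, DF = 0.937460, PV = 28.592532
  t = 3.0000: CF_t = 1030.500000, DF = 0.925429, PV = 953.655074
Price P = sum_t PV_t = 1100.383399

Answer: Price = 1100.3834


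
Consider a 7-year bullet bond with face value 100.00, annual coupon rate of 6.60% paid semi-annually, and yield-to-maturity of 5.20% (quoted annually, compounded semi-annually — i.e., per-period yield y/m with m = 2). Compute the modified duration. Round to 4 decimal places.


Answer: Modified duration = 5.6283

Derivation:
Coupon per period c = face * coupon_rate / m = 3.300000
Periods per year m = 2; per-period yield y/m = 0.026000
Number of cashflows N = 14
Cashflows (t years, CF_t, discount factor 1/(1+y/m)^(m*t), PV):
  t = 0.5000: CF_t = 3.300000, DF = 0.974659, PV = 3.216374
  t = 1.0000: CF_t = 3.300000, DF = 0.949960, PV = 3.134868
  t = 1.5000: CF_t = 3.300000, DF = 0.925887, PV = 3.055427
  t = 2.0000: CF_t = 3.300000, DF = 0.902424, PV = 2.977999
  t = 2.5000: CF_t = 3.300000, DF = 0.879555, PV = 2.902533
  t = 3.0000: CF_t = 3.300000, DF = 0.857266, PV = 2.828979
  t = 3.5000: CF_t = 3.300000, DF = 0.835542, PV = 2.757290
  t = 4.0000: CF_t = 3.300000, DF = 0.814369, PV = 2.687417
  t = 4.5000: CF_t = 3.300000, DF = 0.793732, PV = 2.619315
  t = 5.0000: CF_t = 3.300000, DF = 0.773618, PV = 2.552938
  t = 5.5000: CF_t = 3.300000, DF = 0.754013, PV = 2.488244
  t = 6.0000: CF_t = 3.300000, DF = 0.734906, PV = 2.425189
  t = 6.5000: CF_t = 3.300000, DF = 0.716282, PV = 2.363732
  t = 7.0000: CF_t = 103.300000, DF = 0.698131, PV = 72.116937
Price P = sum_t PV_t = 108.127241
First compute Macaulay numerator sum_t t * PV_t:
  t * PV_t at t = 0.5000: 1.608187
  t * PV_t at t = 1.0000: 3.134868
  t * PV_t at t = 1.5000: 4.583140
  t * PV_t at t = 2.0000: 5.955997
  t * PV_t at t = 2.5000: 7.256332
  t * PV_t at t = 3.0000: 8.486938
  t * PV_t at t = 3.5000: 9.650514
  t * PV_t at t = 4.0000: 10.749668
  t * PV_t at t = 4.5000: 11.786916
  t * PV_t at t = 5.0000: 12.764692
  t * PV_t at t = 5.5000: 13.685342
  t * PV_t at t = 6.0000: 14.551135
  t * PV_t at t = 6.5000: 15.364259
  t * PV_t at t = 7.0000: 504.818557
Macaulay duration D = 624.396545 / 108.127241 = 5.774646
Modified duration = D / (1 + y/m) = 5.774646 / (1 + 0.026000) = 5.628310


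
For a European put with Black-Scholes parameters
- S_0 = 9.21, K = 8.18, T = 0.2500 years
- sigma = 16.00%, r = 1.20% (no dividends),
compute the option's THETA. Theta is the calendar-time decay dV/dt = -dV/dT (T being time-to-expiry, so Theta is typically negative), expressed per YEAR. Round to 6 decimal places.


Answer: Theta = -0.167329

Derivation:
d1 = 1.5599712457; d2 = 1.4799712457
phi(d1) = 0.1181625953; exp(-qT) = 1.0000000000; exp(-rT) = 0.9970044955
Theta = -S*exp(-qT)*phi(d1)*sigma/(2*sqrt(T)) + r*K*exp(-rT)*N(-d2) - q*S*exp(-qT)*N(-d1)
N(-d1) = 0.0593833382; N(-d2) = 0.0694404603; sqrt(T) = 0.5000000000
Term 1 = -9.2100 * 1.0000000000 * 0.1181625953 * 0.1600 / (2 * 0.5000000000) = -0.1741244004
Term 2 = 0.0120 * 8.1800 * 0.9970044955 * 0.0694404603 = 0.0067958574
Term 3 = 0 (no dividend yield, q = 0)
Theta = -0.1741244004 + (0.0067958574) + (0.0000000000) = -0.167329


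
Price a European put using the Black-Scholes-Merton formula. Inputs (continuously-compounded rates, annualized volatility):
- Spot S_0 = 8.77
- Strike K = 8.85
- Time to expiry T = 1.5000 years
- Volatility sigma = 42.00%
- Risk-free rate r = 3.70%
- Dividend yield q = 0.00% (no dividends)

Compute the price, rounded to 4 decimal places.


d1 = (ln(S/K) + (r - q + 0.5*sigma^2) * T) / (sigma * sqrt(T)) = 0.34743747
d2 = d1 - sigma * sqrt(T) = -0.16695538
exp(-rT) = 0.94601202; exp(-qT) = 1.00000000
P = K * exp(-rT) * N(-d2) - S_0 * exp(-qT) * N(-d1)
N(-d1) = 0.36413134; N(-d2) = 0.56629742
P = 8.8500 * 0.94601202 * 0.56629742 - 8.7700 * 1.00000000 * 0.36413134 = 1.5477

Answer: Price = 1.5477


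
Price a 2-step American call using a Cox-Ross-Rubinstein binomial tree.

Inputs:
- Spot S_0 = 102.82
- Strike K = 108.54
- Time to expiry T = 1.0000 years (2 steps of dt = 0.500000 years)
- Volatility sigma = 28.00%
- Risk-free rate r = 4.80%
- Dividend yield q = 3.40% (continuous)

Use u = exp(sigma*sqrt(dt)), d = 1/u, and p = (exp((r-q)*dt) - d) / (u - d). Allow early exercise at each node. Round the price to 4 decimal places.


Answer: Price = V(0,0) = 9.2456

Derivation:
dt = T/N = 0.500000
u = exp(sigma*sqrt(dt)) = 1.218950; d = 1/u = 0.820378
p = (exp((r-q)*dt) - d) / (u - d) = 0.468288
Discount per step: exp(-r*dt) = 0.976286
Stock lattice S(k, i) with i counting down-moves:
  k=0: S(0,0) = 102.8200
  k=1: S(1,0) = 125.3324; S(1,1) = 84.3513
  k=2: S(2,0) = 152.7740; S(2,1) = 102.8200; S(2,2) = 69.1999
Terminal payoffs V(N, i) = max(S_T - K, 0):
  V(2,0) = 44.233997; V(2,1) = 0.000000; V(2,2) = 0.000000
Backward induction: V(k, i) = exp(-r*dt) * [p * V(k+1, i) + (1-p) * V(k+1, i+1)]; then take max(V_cont, immediate exercise) for American.
  V(1,0) = exp(-r*dt) * [p*44.233997 + (1-p)*0.000000] = 20.223022; exercise = 16.792447; V(1,0) = max -> 20.223022
  V(1,1) = exp(-r*dt) * [p*0.000000 + (1-p)*0.000000] = 0.000000; exercise = 0.000000; V(1,1) = max -> 0.000000
  V(0,0) = exp(-r*dt) * [p*20.223022 + (1-p)*0.000000] = 9.245617; exercise = 0.000000; V(0,0) = max -> 9.245617


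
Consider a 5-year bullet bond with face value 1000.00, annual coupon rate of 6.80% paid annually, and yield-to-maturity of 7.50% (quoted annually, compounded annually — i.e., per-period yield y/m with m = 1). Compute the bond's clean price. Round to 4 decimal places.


Answer: Price = 971.6788

Derivation:
Coupon per period c = face * coupon_rate / m = 68.000000
Periods per year m = 1; per-period yield y/m = 0.075000
Number of cashflows N = 5
Cashflows (t years, CF_t, discount factor 1/(1+y/m)^(m*t), PV):
  t = 1.0000: CF_t = 68.000000, DF = 0.930233, PV = 63.255814
  t = 2.0000: CF_t = 68.000000, DF = 0.865333, PV = 58.842618
  t = 3.0000: CF_t = 68.000000, DF = 0.804961, PV = 54.737319
  t = 4.0000: CF_t = 68.000000, DF = 0.748801, PV = 50.918436
  t = 5.0000: CF_t = 1068.000000, DF = 0.696559, PV = 743.924619
Price P = sum_t PV_t = 971.678806


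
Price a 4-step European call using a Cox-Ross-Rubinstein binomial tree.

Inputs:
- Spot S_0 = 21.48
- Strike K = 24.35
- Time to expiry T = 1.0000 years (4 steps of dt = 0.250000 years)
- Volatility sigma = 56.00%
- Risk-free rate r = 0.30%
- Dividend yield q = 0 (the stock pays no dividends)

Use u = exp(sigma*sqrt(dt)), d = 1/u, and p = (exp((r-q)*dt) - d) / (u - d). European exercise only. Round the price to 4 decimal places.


dt = T/N = 0.250000
u = exp(sigma*sqrt(dt)) = 1.323130; d = 1/u = 0.755784
p = (exp((r-q)*dt) - d) / (u - d) = 0.431776
Discount per step: exp(-r*dt) = 0.999250
Stock lattice S(k, i) with i counting down-moves:
  k=0: S(0,0) = 21.4800
  k=1: S(1,0) = 28.4208; S(1,1) = 16.2342
  k=2: S(2,0) = 37.6044; S(2,1) = 21.4800; S(2,2) = 12.2696
  k=3: S(3,0) = 49.7556; S(3,1) = 28.4208; S(3,2) = 16.2342; S(3,3) = 9.2731
  k=4: S(4,0) = 65.8331; S(4,1) = 37.6044; S(4,2) = 21.4800; S(4,3) = 12.2696; S(4,4) = 7.0085
Terminal payoffs V(N, i) = max(S_T - K, 0):
  V(4,0) = 41.483068; V(4,1) = 13.254445; V(4,2) = 0.000000; V(4,3) = 0.000000; V(4,4) = 0.000000
Backward induction: V(k, i) = exp(-r*dt) * [p * V(k+1, i) + (1-p) * V(k+1, i+1)].
  V(3,0) = exp(-r*dt) * [p*41.483068 + (1-p)*13.254445] = 25.423818
  V(3,1) = exp(-r*dt) * [p*13.254445 + (1-p)*0.000000] = 5.718664
  V(3,2) = exp(-r*dt) * [p*0.000000 + (1-p)*0.000000] = 0.000000
  V(3,3) = exp(-r*dt) * [p*0.000000 + (1-p)*0.000000] = 0.000000
  V(2,0) = exp(-r*dt) * [p*25.423818 + (1-p)*5.718664] = 14.216215
  V(2,1) = exp(-r*dt) * [p*5.718664 + (1-p)*0.000000] = 2.467332
  V(2,2) = exp(-r*dt) * [p*0.000000 + (1-p)*0.000000] = 0.000000
  V(1,0) = exp(-r*dt) * [p*14.216215 + (1-p)*2.467332] = 7.534567
  V(1,1) = exp(-r*dt) * [p*2.467332 + (1-p)*0.000000] = 1.064536
  V(0,0) = exp(-r*dt) * [p*7.534567 + (1-p)*1.064536] = 3.855249

Answer: Price = V(0,0) = 3.8552


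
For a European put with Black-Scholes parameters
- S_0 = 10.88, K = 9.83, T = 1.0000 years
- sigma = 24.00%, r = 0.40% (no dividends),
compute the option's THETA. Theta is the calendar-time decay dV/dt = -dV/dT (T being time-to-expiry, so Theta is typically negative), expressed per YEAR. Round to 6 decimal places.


Answer: Theta = -0.430714

Derivation:
d1 = 0.5595304470; d2 = 0.3195304470
phi(d1) = 0.3411354407; exp(-qT) = 1.0000000000; exp(-rT) = 0.9960079893
Theta = -S*exp(-qT)*phi(d1)*sigma/(2*sqrt(T)) + r*K*exp(-rT)*N(-d2) - q*S*exp(-qT)*N(-d1)
N(-d1) = 0.2878998790; N(-d2) = 0.3746621536; sqrt(T) = 1.0000000000
Term 1 = -10.8800 * 1.0000000000 * 0.3411354407 * 0.2400 / (2 * 1.0000000000) = -0.4453864314
Term 2 = 0.0040 * 9.8300 * 0.9960079893 * 0.3746621536 = 0.0146729067
Term 3 = 0 (no dividend yield, q = 0)
Theta = -0.4453864314 + (0.0146729067) + (0.0000000000) = -0.430714


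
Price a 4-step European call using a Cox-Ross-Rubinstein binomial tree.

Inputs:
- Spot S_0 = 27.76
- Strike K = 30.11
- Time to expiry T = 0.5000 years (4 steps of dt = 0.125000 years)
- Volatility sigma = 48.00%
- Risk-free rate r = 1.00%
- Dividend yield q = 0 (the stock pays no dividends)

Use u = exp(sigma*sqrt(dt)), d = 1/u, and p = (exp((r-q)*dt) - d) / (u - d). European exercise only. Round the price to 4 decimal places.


dt = T/N = 0.125000
u = exp(sigma*sqrt(dt)) = 1.184956; d = 1/u = 0.843913
p = (exp((r-q)*dt) - d) / (u - d) = 0.461343
Discount per step: exp(-r*dt) = 0.998751
Stock lattice S(k, i) with i counting down-moves:
  k=0: S(0,0) = 27.7600
  k=1: S(1,0) = 32.8944; S(1,1) = 23.4270
  k=2: S(2,0) = 38.9784; S(2,1) = 27.7600; S(2,2) = 19.7704
  k=3: S(3,0) = 46.1877; S(3,1) = 32.8944; S(3,2) = 23.4270; S(3,3) = 16.6845
  k=4: S(4,0) = 54.7304; S(4,1) = 38.9784; S(4,2) = 27.7600; S(4,3) = 19.7704; S(4,4) = 14.0803
Terminal payoffs V(N, i) = max(S_T - K, 0):
  V(4,0) = 24.620363; V(4,1) = 8.868390; V(4,2) = 0.000000; V(4,3) = 0.000000; V(4,4) = 0.000000
Backward induction: V(k, i) = exp(-r*dt) * [p * V(k+1, i) + (1-p) * V(k+1, i+1)].
  V(3,0) = exp(-r*dt) * [p*24.620363 + (1-p)*8.868390] = 16.115290
  V(3,1) = exp(-r*dt) * [p*8.868390 + (1-p)*0.000000] = 4.086255
  V(3,2) = exp(-r*dt) * [p*0.000000 + (1-p)*0.000000] = 0.000000
  V(3,3) = exp(-r*dt) * [p*0.000000 + (1-p)*0.000000] = 0.000000
  V(2,0) = exp(-r*dt) * [p*16.115290 + (1-p)*4.086255] = 9.623725
  V(2,1) = exp(-r*dt) * [p*4.086255 + (1-p)*0.000000] = 1.882809
  V(2,2) = exp(-r*dt) * [p*0.000000 + (1-p)*0.000000] = 0.000000
  V(1,0) = exp(-r*dt) * [p*9.623725 + (1-p)*1.882809] = 5.447210
  V(1,1) = exp(-r*dt) * [p*1.882809 + (1-p)*0.000000] = 0.867535
  V(0,0) = exp(-r*dt) * [p*5.447210 + (1-p)*0.867535] = 2.976611

Answer: Price = V(0,0) = 2.9766


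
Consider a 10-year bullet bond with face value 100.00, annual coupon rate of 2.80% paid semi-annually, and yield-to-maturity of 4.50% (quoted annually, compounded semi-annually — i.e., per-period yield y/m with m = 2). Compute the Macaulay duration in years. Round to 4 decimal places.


Answer: Macaulay duration = 8.6764 years

Derivation:
Coupon per period c = face * coupon_rate / m = 1.400000
Periods per year m = 2; per-period yield y/m = 0.022500
Number of cashflows N = 20
Cashflows (t years, CF_t, discount factor 1/(1+y/m)^(m*t), PV):
  t = 0.5000: CF_t = 1.400000, DF = 0.977995, PV = 1.369193
  t = 1.0000: CF_t = 1.400000, DF = 0.956474, PV = 1.339064
  t = 1.5000: CF_t = 1.400000, DF = 0.935427, PV = 1.309598
  t = 2.0000: CF_t = 1.400000, DF = 0.914843, PV = 1.280781
  t = 2.5000: CF_t = 1.400000, DF = 0.894712, PV = 1.252597
  t = 3.0000: CF_t = 1.400000, DF = 0.875024, PV = 1.225034
  t = 3.5000: CF_t = 1.400000, DF = 0.855769, PV = 1.198077
  t = 4.0000: CF_t = 1.400000, DF = 0.836938, PV = 1.171714
  t = 4.5000: CF_t = 1.400000, DF = 0.818522, PV = 1.145930
  t = 5.0000: CF_t = 1.400000, DF = 0.800510, PV = 1.120714
  t = 5.5000: CF_t = 1.400000, DF = 0.782895, PV = 1.096053
  t = 6.0000: CF_t = 1.400000, DF = 0.765667, PV = 1.071934
  t = 6.5000: CF_t = 1.400000, DF = 0.748819, PV = 1.048347
  t = 7.0000: CF_t = 1.400000, DF = 0.732341, PV = 1.025278
  t = 7.5000: CF_t = 1.400000, DF = 0.716226, PV = 1.002717
  t = 8.0000: CF_t = 1.400000, DF = 0.700466, PV = 0.980652
  t = 8.5000: CF_t = 1.400000, DF = 0.685052, PV = 0.959073
  t = 9.0000: CF_t = 1.400000, DF = 0.669978, PV = 0.937969
  t = 9.5000: CF_t = 1.400000, DF = 0.655235, PV = 0.917329
  t = 10.0000: CF_t = 101.400000, DF = 0.640816, PV = 64.978790
Price P = sum_t PV_t = 86.430844
Macaulay numerator sum_t t * PV_t:
  t * PV_t at t = 0.5000: 0.684597
  t * PV_t at t = 1.0000: 1.339064
  t * PV_t at t = 1.5000: 1.964397
  t * PV_t at t = 2.0000: 2.561561
  t * PV_t at t = 2.5000: 3.131493
  t * PV_t at t = 3.0000: 3.675102
  t * PV_t at t = 3.5000: 4.193270
  t * PV_t at t = 4.0000: 4.686855
  t * PV_t at t = 4.5000: 5.156686
  t * PV_t at t = 5.0000: 5.603571
  t * PV_t at t = 5.5000: 6.028291
  t * PV_t at t = 6.0000: 6.431607
  t * PV_t at t = 6.5000: 6.814253
  t * PV_t at t = 7.0000: 7.176945
  t * PV_t at t = 7.5000: 7.520376
  t * PV_t at t = 8.0000: 7.845217
  t * PV_t at t = 8.5000: 8.152120
  t * PV_t at t = 9.0000: 8.441718
  t * PV_t at t = 9.5000: 8.714623
  t * PV_t at t = 10.0000: 649.787902
Macaulay duration D = (sum_t t * PV_t) / P = 749.909651 / 86.430844 = 8.676412


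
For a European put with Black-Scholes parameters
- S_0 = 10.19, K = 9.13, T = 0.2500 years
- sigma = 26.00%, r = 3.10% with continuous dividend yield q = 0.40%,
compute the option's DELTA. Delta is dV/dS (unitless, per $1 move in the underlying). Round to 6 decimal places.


Answer: Delta = -0.167893

Derivation:
d1 = 0.9618550202; d2 = 0.8318550202
phi(d1) = 0.2511961746; exp(-qT) = 0.9990004998; exp(-rT) = 0.9922799538
N(-d1) = 0.1680612178
Delta = -exp(-qT) * N(-d1) = -0.9990004998 * 0.1680612178 = -0.167893


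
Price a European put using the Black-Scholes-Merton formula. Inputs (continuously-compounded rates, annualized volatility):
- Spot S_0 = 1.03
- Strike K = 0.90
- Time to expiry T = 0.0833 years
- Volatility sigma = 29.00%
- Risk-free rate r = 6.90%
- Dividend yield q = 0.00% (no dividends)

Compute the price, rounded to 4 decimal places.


Answer: Price = 0.0015

Derivation:
d1 = (ln(S/K) + (r - q + 0.5*sigma^2) * T) / (sigma * sqrt(T)) = 1.72247825
d2 = d1 - sigma * sqrt(T) = 1.63877920
exp(-rT) = 0.99426879; exp(-qT) = 1.00000000
P = K * exp(-rT) * N(-d2) - S_0 * exp(-qT) * N(-d1)
N(-d1) = 0.04249146; N(-d2) = 0.05062963
P = 0.9000 * 0.99426879 * 0.05062963 - 1.0300 * 1.00000000 * 0.04249146 = 0.0015


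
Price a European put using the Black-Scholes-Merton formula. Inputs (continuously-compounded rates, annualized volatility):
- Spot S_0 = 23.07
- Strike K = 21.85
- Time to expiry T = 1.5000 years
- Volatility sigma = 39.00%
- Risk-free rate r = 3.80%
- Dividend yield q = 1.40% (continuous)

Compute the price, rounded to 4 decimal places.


Answer: Price = 3.1757

Derivation:
d1 = (ln(S/K) + (r - q + 0.5*sigma^2) * T) / (sigma * sqrt(T)) = 0.42794292
d2 = d1 - sigma * sqrt(T) = -0.04970758
exp(-rT) = 0.94459407; exp(-qT) = 0.97921896
P = K * exp(-rT) * N(-d2) - S_0 * exp(-qT) * N(-d1)
N(-d1) = 0.33434634; N(-d2) = 0.51982229
P = 21.8500 * 0.94459407 * 0.51982229 - 23.0700 * 0.97921896 * 0.33434634 = 3.1757


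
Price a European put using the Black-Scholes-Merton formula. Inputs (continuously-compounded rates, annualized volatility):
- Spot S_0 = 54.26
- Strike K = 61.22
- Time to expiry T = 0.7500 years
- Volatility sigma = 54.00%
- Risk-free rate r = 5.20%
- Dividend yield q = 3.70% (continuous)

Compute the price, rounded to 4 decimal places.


d1 = (ln(S/K) + (r - q + 0.5*sigma^2) * T) / (sigma * sqrt(T)) = -0.00018524
d2 = d1 - sigma * sqrt(T) = -0.46783895
exp(-rT) = 0.96175071; exp(-qT) = 0.97263149
P = K * exp(-rT) * N(-d2) - S_0 * exp(-qT) * N(-d1)
N(-d1) = 0.50007390; N(-d2) = 0.68005012
P = 61.2200 * 0.96175071 * 0.68005012 - 54.2600 * 0.97263149 * 0.50007390 = 13.6489

Answer: Price = 13.6489


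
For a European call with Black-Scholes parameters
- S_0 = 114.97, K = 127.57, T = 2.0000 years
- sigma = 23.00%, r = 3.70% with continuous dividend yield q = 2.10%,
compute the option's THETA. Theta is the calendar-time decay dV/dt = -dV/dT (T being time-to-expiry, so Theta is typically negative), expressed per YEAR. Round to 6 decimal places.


Answer: Theta = -4.003207

Derivation:
d1 = -0.0587021874; d2 = -0.3839713067
phi(d1) = 0.3982555053; exp(-qT) = 0.9588697806; exp(-rT) = 0.9286716938
Theta = -S*exp(-qT)*phi(d1)*sigma/(2*sqrt(T)) - r*K*exp(-rT)*N(d2) + q*S*exp(-qT)*N(d1)
N(d1) = 0.4765946585; N(d2) = 0.3504998572; sqrt(T) = 1.4142135624
Term 1 = -114.9700 * 0.9588697806 * 0.3982555053 * 0.2300 / (2 * 1.4142135624) = -3.5701691561
Term 2 = -0.0370 * 127.5700 * 0.9286716938 * 0.3504998572 = -1.5363859724
Term 3 = 0.0210 * 114.9700 * 0.9588697806 * 0.4765946585 = 1.1033482957
Theta = -3.5701691561 + (-1.5363859724) + (1.1033482957) = -4.003207


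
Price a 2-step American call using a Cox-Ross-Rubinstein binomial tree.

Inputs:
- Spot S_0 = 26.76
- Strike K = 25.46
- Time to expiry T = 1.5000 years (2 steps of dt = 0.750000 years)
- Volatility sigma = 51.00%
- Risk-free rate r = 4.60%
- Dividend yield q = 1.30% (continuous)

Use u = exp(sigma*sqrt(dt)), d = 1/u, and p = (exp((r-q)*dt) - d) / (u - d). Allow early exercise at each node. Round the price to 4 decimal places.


Answer: Price = V(0,0) = 7.0197

Derivation:
dt = T/N = 0.750000
u = exp(sigma*sqrt(dt)) = 1.555307; d = 1/u = 0.642960
p = (exp((r-q)*dt) - d) / (u - d) = 0.418809
Discount per step: exp(-r*dt) = 0.966088
Stock lattice S(k, i) with i counting down-moves:
  k=0: S(0,0) = 26.7600
  k=1: S(1,0) = 41.6200; S(1,1) = 17.2056
  k=2: S(2,0) = 64.7319; S(2,1) = 26.7600; S(2,2) = 11.0625
Terminal payoffs V(N, i) = max(S_T - K, 0):
  V(2,0) = 39.271901; V(2,1) = 1.300000; V(2,2) = 0.000000
Backward induction: V(k, i) = exp(-r*dt) * [p * V(k+1, i) + (1-p) * V(k+1, i+1)]; then take max(V_cont, immediate exercise) for American.
  V(1,0) = exp(-r*dt) * [p*39.271901 + (1-p)*1.300000] = 16.619583; exercise = 16.160015; V(1,0) = max -> 16.619583
  V(1,1) = exp(-r*dt) * [p*1.300000 + (1-p)*0.000000] = 0.525988; exercise = 0.000000; V(1,1) = max -> 0.525988
  V(0,0) = exp(-r*dt) * [p*16.619583 + (1-p)*0.525988] = 7.019720; exercise = 1.300000; V(0,0) = max -> 7.019720


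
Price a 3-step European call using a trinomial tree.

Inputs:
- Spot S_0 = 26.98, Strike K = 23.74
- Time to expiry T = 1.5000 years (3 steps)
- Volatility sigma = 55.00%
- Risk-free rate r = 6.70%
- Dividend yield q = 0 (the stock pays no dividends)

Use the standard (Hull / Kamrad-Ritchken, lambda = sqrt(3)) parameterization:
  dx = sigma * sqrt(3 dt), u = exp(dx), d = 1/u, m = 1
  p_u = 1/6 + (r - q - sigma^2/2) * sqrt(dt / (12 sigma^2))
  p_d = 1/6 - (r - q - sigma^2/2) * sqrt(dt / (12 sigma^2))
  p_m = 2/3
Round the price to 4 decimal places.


dt = T/N = 0.500000; dx = sigma*sqrt(3*dt) = 0.673610
u = exp(dx) = 1.961304; d = 1/u = 0.509865
p_u = 0.135399, p_m = 0.666667, p_d = 0.197935
Discount per step: exp(-r*dt) = 0.967055
Stock lattice S(k, j) with j the centered position index:
  k=0: S(0,+0) = 26.9800
  k=1: S(1,-1) = 13.7562; S(1,+0) = 26.9800; S(1,+1) = 52.9160
  k=2: S(2,-2) = 7.0138; S(2,-1) = 13.7562; S(2,+0) = 26.9800; S(2,+1) = 52.9160; S(2,+2) = 103.7844
  k=3: S(3,-3) = 3.5761; S(3,-2) = 7.0138; S(3,-1) = 13.7562; S(3,+0) = 26.9800; S(3,+1) = 52.9160; S(3,+2) = 103.7844; S(3,+3) = 203.5527
Terminal payoffs V(N, j) = max(S_T - K, 0):
  V(3,-3) = 0.000000; V(3,-2) = 0.000000; V(3,-1) = 0.000000; V(3,+0) = 3.240000; V(3,+1) = 29.175988; V(3,+2) = 80.044352; V(3,+3) = 179.812690
Backward induction: V(k, j) = exp(-r*dt) * [p_u * V(k+1, j+1) + p_m * V(k+1, j) + p_d * V(k+1, j-1)]
  V(2,-2) = exp(-r*dt) * [p_u*0.000000 + p_m*0.000000 + p_d*0.000000] = 0.000000
  V(2,-1) = exp(-r*dt) * [p_u*3.240000 + p_m*0.000000 + p_d*0.000000] = 0.424239
  V(2,+0) = exp(-r*dt) * [p_u*29.175988 + p_m*3.240000 + p_d*0.000000] = 5.909080
  V(2,+1) = exp(-r*dt) * [p_u*80.044352 + p_m*29.175988 + p_d*3.240000] = 29.910871
  V(2,+2) = exp(-r*dt) * [p_u*179.812690 + p_m*80.044352 + p_d*29.175988] = 80.733828
  V(1,-1) = exp(-r*dt) * [p_u*5.909080 + p_m*0.424239 + p_d*0.000000] = 1.047230
  V(1,+0) = exp(-r*dt) * [p_u*29.910871 + p_m*5.909080 + p_d*0.424239] = 7.807273
  V(1,+1) = exp(-r*dt) * [p_u*80.733828 + p_m*29.910871 + p_d*5.909080] = 30.985829
  V(0,+0) = exp(-r*dt) * [p_u*30.985829 + p_m*7.807273 + p_d*1.047230] = 9.291046

Answer: Price = V(0,0) = 9.2910


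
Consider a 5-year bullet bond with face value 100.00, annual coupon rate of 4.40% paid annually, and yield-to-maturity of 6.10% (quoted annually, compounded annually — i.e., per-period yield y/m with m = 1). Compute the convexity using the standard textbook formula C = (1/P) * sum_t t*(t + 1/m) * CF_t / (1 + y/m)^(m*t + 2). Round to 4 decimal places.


Answer: Convexity = 23.6749

Derivation:
Coupon per period c = face * coupon_rate / m = 4.400000
Periods per year m = 1; per-period yield y/m = 0.061000
Number of cashflows N = 5
Cashflows (t years, CF_t, discount factor 1/(1+y/m)^(m*t), PV):
  t = 1.0000: CF_t = 4.400000, DF = 0.942507, PV = 4.147031
  t = 2.0000: CF_t = 4.400000, DF = 0.888320, PV = 3.908606
  t = 3.0000: CF_t = 4.400000, DF = 0.837247, PV = 3.683889
  t = 4.0000: CF_t = 4.400000, DF = 0.789112, PV = 3.472091
  t = 5.0000: CF_t = 104.400000, DF = 0.743743, PV = 77.646803
Price P = sum_t PV_t = 92.858421
Convexity numerator sum_t t*(t + 1/m) * CF_t / (1+y/m)^(m*t + 2):
  t = 1.0000: term = 7.367778
  t = 2.0000: term = 20.832548
  t = 3.0000: term = 39.269648
  t = 4.0000: term = 61.686534
  t = 5.0000: term = 2069.255252
Convexity = (1/P) * sum = 2198.411759 / 92.858421 = 23.674878


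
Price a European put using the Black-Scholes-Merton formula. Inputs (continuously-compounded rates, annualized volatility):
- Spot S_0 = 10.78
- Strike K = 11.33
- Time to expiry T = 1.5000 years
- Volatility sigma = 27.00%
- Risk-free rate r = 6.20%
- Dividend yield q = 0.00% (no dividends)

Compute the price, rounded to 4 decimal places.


d1 = (ln(S/K) + (r - q + 0.5*sigma^2) * T) / (sigma * sqrt(T)) = 0.29609641
d2 = d1 - sigma * sqrt(T) = -0.03458471
exp(-rT) = 0.91119350; exp(-qT) = 1.00000000
P = K * exp(-rT) * N(-d2) - S_0 * exp(-qT) * N(-d1)
N(-d1) = 0.38357823; N(-d2) = 0.51379455
P = 11.3300 * 0.91119350 * 0.51379455 - 10.7800 * 1.00000000 * 0.38357823 = 1.1694

Answer: Price = 1.1694


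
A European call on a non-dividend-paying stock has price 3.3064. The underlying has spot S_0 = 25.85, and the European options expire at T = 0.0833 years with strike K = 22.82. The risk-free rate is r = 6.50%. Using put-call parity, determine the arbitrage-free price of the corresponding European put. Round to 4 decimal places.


Put-call parity: C - P = S_0 * exp(-qT) - K * exp(-rT).
S_0 * exp(-qT) = 25.8500 * 1.00000000 = 25.85000000
K * exp(-rT) = 22.8200 * 0.99460013 = 22.69677501
P = C - S*exp(-qT) + K*exp(-rT)
P = 3.3064 - 25.85000000 + 22.69677501 = 0.1532

Answer: Put price = 0.1532


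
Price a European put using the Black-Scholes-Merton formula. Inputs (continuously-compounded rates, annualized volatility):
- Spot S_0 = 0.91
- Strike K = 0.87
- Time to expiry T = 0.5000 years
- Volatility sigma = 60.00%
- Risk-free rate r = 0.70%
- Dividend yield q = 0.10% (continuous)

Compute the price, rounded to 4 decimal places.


Answer: Price = 0.1289

Derivation:
d1 = (ln(S/K) + (r - q + 0.5*sigma^2) * T) / (sigma * sqrt(T)) = 0.32515454
d2 = d1 - sigma * sqrt(T) = -0.09910953
exp(-rT) = 0.99650612; exp(-qT) = 0.99950012
P = K * exp(-rT) * N(-d2) - S_0 * exp(-qT) * N(-d1)
N(-d1) = 0.37253206; N(-d2) = 0.53947435
P = 0.8700 * 0.99650612 * 0.53947435 - 0.9100 * 0.99950012 * 0.37253206 = 0.1289


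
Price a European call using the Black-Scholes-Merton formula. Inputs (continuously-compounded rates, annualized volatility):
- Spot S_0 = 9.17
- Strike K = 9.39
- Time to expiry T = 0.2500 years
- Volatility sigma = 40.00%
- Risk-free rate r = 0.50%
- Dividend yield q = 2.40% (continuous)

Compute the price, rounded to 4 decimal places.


d1 = (ln(S/K) + (r - q + 0.5*sigma^2) * T) / (sigma * sqrt(T)) = -0.04229003
d2 = d1 - sigma * sqrt(T) = -0.24229003
exp(-rT) = 0.99875078; exp(-qT) = 0.99401796
C = S_0 * exp(-qT) * N(d1) - K * exp(-rT) * N(d2)
N(d1) = 0.48313374; N(d2) = 0.40427772
C = 9.1700 * 0.99401796 * 0.48313374 - 9.3900 * 0.99875078 * 0.40427772 = 0.6124

Answer: Price = 0.6124


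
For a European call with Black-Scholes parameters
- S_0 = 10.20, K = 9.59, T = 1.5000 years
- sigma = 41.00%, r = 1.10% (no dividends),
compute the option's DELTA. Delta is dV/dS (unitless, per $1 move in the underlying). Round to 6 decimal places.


d1 = 0.4067384317; d2 = -0.0954069655
phi(d1) = 0.3672705132; exp(-qT) = 1.0000000000; exp(-rT) = 0.9836353794
N(d1) = 0.6578999447
Delta = exp(-qT) * N(d1) = 1.0000000000 * 0.6578999447 = 0.657900

Answer: Delta = 0.657900


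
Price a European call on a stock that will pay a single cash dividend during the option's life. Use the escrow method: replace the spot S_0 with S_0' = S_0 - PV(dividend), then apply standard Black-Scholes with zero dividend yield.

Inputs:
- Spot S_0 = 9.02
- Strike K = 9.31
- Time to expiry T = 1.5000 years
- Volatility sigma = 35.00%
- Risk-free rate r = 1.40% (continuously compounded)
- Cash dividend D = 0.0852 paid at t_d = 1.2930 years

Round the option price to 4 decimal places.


PV(D) = D * exp(-r * t_d) = 0.0852 * 0.98206086 = 0.08367159
S_0' = S_0 - PV(D) = 9.0200 - 0.08367159 = 8.93632841
d1 = (ln(S_0'/K) + (r + sigma^2/2)*T) / (sigma*sqrt(T)) = 0.16775674
d2 = d1 - sigma*sqrt(T) = -0.26090397
exp(-rT) = 0.97921896
N(d1) = 0.56661267; N(d2) = 0.39708328
C = S_0' * N(d1) - K * exp(-rT) * N(d2) = 8.93632841 * 0.56661267 - 9.3100 * 0.97921896 * 0.39708328 = 1.4434

Answer: Price = 1.4434


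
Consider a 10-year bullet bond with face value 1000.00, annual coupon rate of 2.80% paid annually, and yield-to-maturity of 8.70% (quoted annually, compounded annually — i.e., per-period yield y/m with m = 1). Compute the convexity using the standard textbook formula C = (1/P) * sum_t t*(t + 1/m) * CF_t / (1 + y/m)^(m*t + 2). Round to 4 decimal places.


Coupon per period c = face * coupon_rate / m = 28.000000
Periods per year m = 1; per-period yield y/m = 0.087000
Number of cashflows N = 10
Cashflows (t years, CF_t, discount factor 1/(1+y/m)^(m*t), PV):
  t = 1.0000: CF_t = 28.000000, DF = 0.919963, PV = 25.758970
  t = 2.0000: CF_t = 28.000000, DF = 0.846332, PV = 23.697304
  t = 3.0000: CF_t = 28.000000, DF = 0.778595, PV = 21.800648
  t = 4.0000: CF_t = 28.000000, DF = 0.716278, PV = 20.055794
  t = 5.0000: CF_t = 28.000000, DF = 0.658950, PV = 18.450592
  t = 6.0000: CF_t = 28.000000, DF = 0.606209, PV = 16.973866
  t = 7.0000: CF_t = 28.000000, DF = 0.557690, PV = 15.615332
  t = 8.0000: CF_t = 28.000000, DF = 0.513055, PV = 14.365531
  t = 9.0000: CF_t = 28.000000, DF = 0.471991, PV = 13.215760
  t = 10.0000: CF_t = 1028.000000, DF = 0.434215, PV = 446.372750
Price P = sum_t PV_t = 616.306546
Convexity numerator sum_t t*(t + 1/m) * CF_t / (1+y/m)^(m*t + 2):
  t = 1.0000: term = 43.601296
  t = 2.0000: term = 120.334763
  t = 3.0000: term = 221.407107
  t = 4.0000: term = 339.477318
  t = 5.0000: term = 468.459961
  t = 6.0000: term = 603.352295
  t = 7.0000: term = 740.082545
  t = 8.0000: term = 875.376910
  t = 9.0000: term = 1006.643181
  t = 10.0000: term = 41555.763960
Convexity = (1/P) * sum = 45974.499335 / 616.306546 = 74.596805

Answer: Convexity = 74.5968


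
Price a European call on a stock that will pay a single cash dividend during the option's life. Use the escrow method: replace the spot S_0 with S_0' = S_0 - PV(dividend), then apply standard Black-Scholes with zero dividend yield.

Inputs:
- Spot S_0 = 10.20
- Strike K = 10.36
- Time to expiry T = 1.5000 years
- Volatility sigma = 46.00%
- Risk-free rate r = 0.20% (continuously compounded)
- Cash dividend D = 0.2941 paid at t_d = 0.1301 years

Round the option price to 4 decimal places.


Answer: Price = 2.0388

Derivation:
PV(D) = D * exp(-r * t_d) = 0.2941 * 0.99973983 = 0.29402349
S_0' = S_0 - PV(D) = 10.2000 - 0.29402349 = 9.90597651
d1 = (ln(S_0'/K) + (r + sigma^2/2)*T) / (sigma*sqrt(T)) = 0.20747183
d2 = d1 - sigma*sqrt(T) = -0.35591081
exp(-rT) = 0.99700450
N(d1) = 0.58217930; N(d2) = 0.36095368
C = S_0' * N(d1) - K * exp(-rT) * N(d2) = 9.90597651 * 0.58217930 - 10.3600 * 0.99700450 * 0.36095368 = 2.0388


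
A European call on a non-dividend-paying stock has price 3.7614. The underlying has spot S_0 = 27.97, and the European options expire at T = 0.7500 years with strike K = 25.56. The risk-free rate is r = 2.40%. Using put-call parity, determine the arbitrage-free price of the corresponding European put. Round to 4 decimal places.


Put-call parity: C - P = S_0 * exp(-qT) - K * exp(-rT).
S_0 * exp(-qT) = 27.9700 * 1.00000000 = 27.97000000
K * exp(-rT) = 25.5600 * 0.98216103 = 25.10403599
P = C - S*exp(-qT) + K*exp(-rT)
P = 3.7614 - 27.97000000 + 25.10403599 = 0.8954

Answer: Put price = 0.8954


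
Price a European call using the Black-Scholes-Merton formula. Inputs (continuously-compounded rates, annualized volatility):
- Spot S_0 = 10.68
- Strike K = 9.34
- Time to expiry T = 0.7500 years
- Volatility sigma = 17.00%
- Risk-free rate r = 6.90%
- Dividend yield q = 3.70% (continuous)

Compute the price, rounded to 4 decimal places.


d1 = (ln(S/K) + (r - q + 0.5*sigma^2) * T) / (sigma * sqrt(T)) = 1.14725667
d2 = d1 - sigma * sqrt(T) = 1.00003235
exp(-rT) = 0.94956623; exp(-qT) = 0.97263149
C = S_0 * exp(-qT) * N(d1) - K * exp(-rT) * N(d2)
N(d1) = 0.87436222; N(d2) = 0.84135257
C = 10.6800 * 0.97263149 * 0.87436222 - 9.3400 * 0.94956623 * 0.84135257 = 1.6207

Answer: Price = 1.6207


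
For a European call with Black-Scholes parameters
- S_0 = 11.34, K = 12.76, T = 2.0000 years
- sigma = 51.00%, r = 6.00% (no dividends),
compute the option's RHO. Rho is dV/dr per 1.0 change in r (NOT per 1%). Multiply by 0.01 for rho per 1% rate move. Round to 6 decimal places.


Answer: Rho = 8.153705

Derivation:
d1 = 0.3634265706; d2 = -0.3578223462
phi(d1) = 0.3734474542; exp(-qT) = 1.0000000000; exp(-rT) = 0.8869204367
N(d2) = 0.3602381332
Rho = K*T*exp(-rT)*N(d2) = 12.7600 * 2.0000 * 0.8869204367 * 0.3602381332 = 8.153705


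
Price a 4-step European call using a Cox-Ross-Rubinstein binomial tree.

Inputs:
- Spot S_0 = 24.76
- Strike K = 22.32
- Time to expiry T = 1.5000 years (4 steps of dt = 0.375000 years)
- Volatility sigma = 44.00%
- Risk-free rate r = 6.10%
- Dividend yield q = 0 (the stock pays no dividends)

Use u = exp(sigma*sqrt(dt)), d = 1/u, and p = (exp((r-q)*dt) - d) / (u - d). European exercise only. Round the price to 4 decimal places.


Answer: Price = V(0,0) = 7.3239

Derivation:
dt = T/N = 0.375000
u = exp(sigma*sqrt(dt)) = 1.309236; d = 1/u = 0.763804
p = (exp((r-q)*dt) - d) / (u - d) = 0.475466
Discount per step: exp(-r*dt) = 0.977385
Stock lattice S(k, i) with i counting down-moves:
  k=0: S(0,0) = 24.7600
  k=1: S(1,0) = 32.4167; S(1,1) = 18.9118
  k=2: S(2,0) = 42.4411; S(2,1) = 24.7600; S(2,2) = 14.4449
  k=3: S(3,0) = 55.5654; S(3,1) = 32.4167; S(3,2) = 18.9118; S(3,3) = 11.0331
  k=4: S(4,0) = 72.7483; S(4,1) = 42.4411; S(4,2) = 24.7600; S(4,3) = 14.4449; S(4,4) = 8.4271
Terminal payoffs V(N, i) = max(S_T - K, 0):
  V(4,0) = 50.428256; V(4,1) = 20.121098; V(4,2) = 2.440000; V(4,3) = 0.000000; V(4,4) = 0.000000
Backward induction: V(k, i) = exp(-r*dt) * [p * V(k+1, i) + (1-p) * V(k+1, i+1)].
  V(3,0) = exp(-r*dt) * [p*50.428256 + (1-p)*20.121098] = 33.750194
  V(3,1) = exp(-r*dt) * [p*20.121098 + (1-p)*2.440000] = 10.601462
  V(3,2) = exp(-r*dt) * [p*2.440000 + (1-p)*0.000000] = 1.133901
  V(3,3) = exp(-r*dt) * [p*0.000000 + (1-p)*0.000000] = 0.000000
  V(2,0) = exp(-r*dt) * [p*33.750194 + (1-p)*10.601462] = 21.119232
  V(2,1) = exp(-r*dt) * [p*10.601462 + (1-p)*1.133901] = 5.507959
  V(2,2) = exp(-r*dt) * [p*1.133901 + (1-p)*0.000000] = 0.526939
  V(1,0) = exp(-r*dt) * [p*21.119232 + (1-p)*5.507959] = 12.638162
  V(1,1) = exp(-r*dt) * [p*5.507959 + (1-p)*0.526939] = 2.829769
  V(0,0) = exp(-r*dt) * [p*12.638162 + (1-p)*2.829769] = 7.323864


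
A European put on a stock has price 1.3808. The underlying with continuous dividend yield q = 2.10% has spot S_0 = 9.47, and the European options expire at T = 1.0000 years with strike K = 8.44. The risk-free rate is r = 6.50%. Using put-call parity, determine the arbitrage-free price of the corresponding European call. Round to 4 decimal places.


Put-call parity: C - P = S_0 * exp(-qT) - K * exp(-rT).
S_0 * exp(-qT) = 9.4700 * 0.97921896 = 9.27320359
K * exp(-rT) = 8.4400 * 0.93706746 = 7.90884939
C = P + S*exp(-qT) - K*exp(-rT)
C = 1.3808 + 9.27320359 - 7.90884939 = 2.7452

Answer: Call price = 2.7452


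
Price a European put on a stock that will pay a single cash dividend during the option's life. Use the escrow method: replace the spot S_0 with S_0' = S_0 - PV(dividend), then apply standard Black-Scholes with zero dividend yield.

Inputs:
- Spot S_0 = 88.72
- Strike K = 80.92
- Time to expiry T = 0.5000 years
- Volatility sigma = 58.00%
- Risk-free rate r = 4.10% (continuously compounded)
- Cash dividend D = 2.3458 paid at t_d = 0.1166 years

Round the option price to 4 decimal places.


PV(D) = D * exp(-r * t_d) = 2.3458 * 0.99523081 = 2.33461243
S_0' = S_0 - PV(D) = 88.7200 - 2.33461243 = 86.38538757
d1 = (ln(S_0'/K) + (r + sigma^2/2)*T) / (sigma*sqrt(T)) = 0.41440730
d2 = d1 - sigma*sqrt(T) = 0.00428537
exp(-rT) = 0.97970870
N(-d1) = 0.33928792; N(-d2) = 0.49829039
P = K * exp(-rT) * N(-d2) - S_0' * N(-d1) = 80.9200 * 0.97970870 * 0.49829039 - 86.38538757 * 0.33928792 = 10.1940

Answer: Price = 10.1940


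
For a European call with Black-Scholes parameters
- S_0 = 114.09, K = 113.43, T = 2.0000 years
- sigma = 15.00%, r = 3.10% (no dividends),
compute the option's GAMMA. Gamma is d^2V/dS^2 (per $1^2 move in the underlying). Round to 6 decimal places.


d1 = 0.4256863152; d2 = 0.2135542808
phi(d1) = 0.3643854829; exp(-qT) = 1.0000000000; exp(-rT) = 0.9398828868
Gamma = exp(-qT) * phi(d1) / (S * sigma * sqrt(T)) = 1.0000000000 * 0.3643854829 / (114.0900 * 0.1500 * 1.4142135624) = 0.015056

Answer: Gamma = 0.015056


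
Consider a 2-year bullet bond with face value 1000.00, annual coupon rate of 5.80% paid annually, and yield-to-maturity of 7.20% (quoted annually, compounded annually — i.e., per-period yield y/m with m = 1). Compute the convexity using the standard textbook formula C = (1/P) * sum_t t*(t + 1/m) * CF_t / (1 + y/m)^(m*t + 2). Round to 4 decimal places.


Answer: Convexity = 5.0279

Derivation:
Coupon per period c = face * coupon_rate / m = 58.000000
Periods per year m = 1; per-period yield y/m = 0.072000
Number of cashflows N = 2
Cashflows (t years, CF_t, discount factor 1/(1+y/m)^(m*t), PV):
  t = 1.0000: CF_t = 58.000000, DF = 0.932836, PV = 54.104478
  t = 2.0000: CF_t = 1058.000000, DF = 0.870183, PV = 920.653264
Price P = sum_t PV_t = 974.757741
Convexity numerator sum_t t*(t + 1/m) * CF_t / (1+y/m)^(m*t + 2):
  t = 1.0000: term = 94.161557
  t = 2.0000: term = 4806.819083
Convexity = (1/P) * sum = 4900.980641 / 974.757741 = 5.027896


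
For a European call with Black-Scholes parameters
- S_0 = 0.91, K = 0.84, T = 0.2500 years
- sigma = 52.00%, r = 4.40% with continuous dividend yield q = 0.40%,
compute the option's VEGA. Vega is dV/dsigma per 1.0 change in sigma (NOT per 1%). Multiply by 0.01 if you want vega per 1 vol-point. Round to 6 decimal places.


Answer: Vega = 0.161890

Derivation:
d1 = 0.4763181064; d2 = 0.2163181064
phi(d1) = 0.3561590058; exp(-qT) = 0.9990004998; exp(-rT) = 0.9890602788
Vega = S * exp(-qT) * phi(d1) * sqrt(T) = 0.9100 * 0.9990004998 * 0.3561590058 * 0.5000000000 = 0.161890
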